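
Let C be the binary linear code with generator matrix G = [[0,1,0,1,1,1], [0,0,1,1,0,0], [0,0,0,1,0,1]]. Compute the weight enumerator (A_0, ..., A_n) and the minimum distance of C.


Weight distribution: A_0 = 1, A_2 = 4, A_4 = 3. Minimum distance d = 2.

Enumerate all 2^3 = 8 messages m ∈ F_2^3.
For each, compute codeword c = mG in F_2^6, then tally its weight.
  m = 000 → c = 000000, weight = 0.
  m = 100 → c = 010111, weight = 4.
  m = 010 → c = 001100, weight = 2.
  m = 110 → c = 011011, weight = 4.
  m = 001 → c = 000101, weight = 2.
  m = 101 → c = 010010, weight = 2.
  m = 011 → c = 001001, weight = 2.
  m = 111 → c = 011110, weight = 4.
Tally weights:
  weight 0: 1 codewords.
  weight 2: 4 codewords.
  weight 4: 3 codewords.
Minimum distance d = smallest w > 0 with A_w > 0 = 2.
Sanity: Σ A_w = 8 = 2^3 = 8 ✓.


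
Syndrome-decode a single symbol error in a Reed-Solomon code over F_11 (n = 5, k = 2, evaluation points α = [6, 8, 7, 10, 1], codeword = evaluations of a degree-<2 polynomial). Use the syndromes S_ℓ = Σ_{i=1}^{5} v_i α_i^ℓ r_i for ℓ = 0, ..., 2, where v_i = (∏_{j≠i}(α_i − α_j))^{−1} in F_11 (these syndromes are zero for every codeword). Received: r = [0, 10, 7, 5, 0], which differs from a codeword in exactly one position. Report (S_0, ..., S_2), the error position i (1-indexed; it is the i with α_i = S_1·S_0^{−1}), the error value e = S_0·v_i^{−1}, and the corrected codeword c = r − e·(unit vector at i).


S = (10, 5, 8), error at position 1, error magnitude e = 7, c = [4, 10, 7, 5, 0].

Step 1: column multipliers v_i = (∏_{j≠i}(α_i − α_j))^{−1} mod 11.
  i = 1 (α = 6): (6−8)(6−7)(6−10)(6−1) = (−2)·(−1)·(−4)·5 = −40 ≡ 4, so v_1 = 4^{−1} = 3 (mod 11).
  i = 2 (α = 8): (8−6)(8−7)(8−10)(8−1) = 2·1·(−2)·7 = −28 ≡ 5, so v_2 = 5^{−1} = 9 (mod 11).
  i = 3 (α = 7): (7−6)(7−8)(7−10)(7−1) = 1·(−1)·(−3)·6 = 18 ≡ 7, so v_3 = 7^{−1} = 8 (mod 11).
  i = 4 (α = 10): (10−6)(10−8)(10−7)(10−1) = 4·2·3·9 = 216 ≡ 7, so v_4 = 7^{−1} = 8 (mod 11).
  i = 5 (α = 1): (1−6)(1−8)(1−7)(1−10) = (−5)·(−7)·(−6)·(−9) = 1890 ≡ 9, so v_5 = 9^{−1} = 5 (mod 11).
  v = [3, 9, 8, 8, 5].
Step 2: syndromes of r = [0, 10, 7, 5, 0] (all sums mod 11).
  S_0 = Σ v_i r_i = 3·0 + 9·10 + 8·7 + 8·5 + 5·0 = 186 ≡ 10.
  S_1 = Σ v_i α_i r_i = 3·6·0 + 9·8·10 + 8·7·7 + 8·10·5 + 5·1·0 = 1512 ≡ 5.
  α_i^2 mod 11 = [3, 9, 5, 1, 1].
  S_2 = Σ v_i α_i^2 r_i = 3·3·0 + 9·9·10 + 8·5·7 + 8·1·5 + 5·1·0 = 1130 ≡ 8.
  S = (10, 5, 8) ≠ 0, so r is not a codeword (an error is present).
Step 3: locate the error. For a single error e at position i, S_ℓ = v_i·e·α_i^ℓ, so α_err = S_1/S_0.
  S_0^{−1} = 10^{−1} = 10 (mod 11), so α_err = 5·10 = 50 ≡ 6 = α_1. Error position i = 1.
  Consistency check: S_2/S_1 = 8·9 = 72 ≡ 6 = α_err ✓ (single-error assumption holds).
Step 4: error magnitude e = S_0/v_1 = S_0·∏_{j≠1}(α_1 − α_j) = 10·4 = 40 ≡ 7 (mod 11).
Step 5: correct position 1: c_1 = r_1 − e = 0 − 7 ≡ 4 (mod 11). Hence c = [4, 10, 7, 5, 0].
  Check: interpolating c through the α_i gives m(x) = 8 + 3·x (degree < 2) with m(α_i) = c_i for every i, so c is indeed a codeword.


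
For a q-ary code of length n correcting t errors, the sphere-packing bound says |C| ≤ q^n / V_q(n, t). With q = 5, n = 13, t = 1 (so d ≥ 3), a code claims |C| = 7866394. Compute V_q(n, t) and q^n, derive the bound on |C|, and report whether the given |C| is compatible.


V_q(n, t) = 53, q^n = 1220703125, Hamming bound = 23032134, |C| = 7866394 ≤ bound (satisfied).

Step 1: Compute V_q(n, t) = Σ_{j=0}^1 C(n, j) (q−1)^j.
  j = 0: C(13,0)·(4)^0 = 1·1 = 1.
  j = 1: C(13,1)·(4)^1 = 13·4 = 52.
  V_q(n, t) = 1 + 52 = 53.
Step 2: q^n = 5^13 = 1220703125.
Step 3: Hamming bound ⌊q^n / V_q(n,t)⌋ = ⌊1220703125/53⌋ = 23032134.
Step 4: Compare |C| = 7866394 to 23032134: satisfied.
The claimed |C| lies below the Hamming bound.


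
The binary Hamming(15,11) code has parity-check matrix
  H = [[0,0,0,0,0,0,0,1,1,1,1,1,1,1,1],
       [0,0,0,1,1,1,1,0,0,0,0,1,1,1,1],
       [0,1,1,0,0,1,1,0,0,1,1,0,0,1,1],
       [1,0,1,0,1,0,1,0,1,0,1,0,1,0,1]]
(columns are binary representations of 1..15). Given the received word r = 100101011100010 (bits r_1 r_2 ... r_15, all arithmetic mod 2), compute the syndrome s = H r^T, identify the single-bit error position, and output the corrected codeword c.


s = (0, 1, 1, 0)^T, error position = 6, corrected codeword c = 100100011100010

Compute s = H r^T mod 2 one row at a time:
  s_1 = 1 + 1 + 1 + 0 + 0 + 0 + 1 + 0 = 4 ≡ 0 (mod 2).
  s_2 = 1 + 0 + 1 + 0 + 0 + 0 + 1 + 0 = 3 ≡ 1 (mod 2).
  s_3 = 0 + 0 + 1 + 0 + 1 + 0 + 1 + 0 = 3 ≡ 1 (mod 2).
  s_4 = 1 + 0 + 0 + 0 + 1 + 0 + 0 + 0 = 2 ≡ 0 (mod 2).
s = (0, 1, 1, 0)^T — this equals column 6 of H (binary 0110), so error is at position 6.
Correct: flip bit 6 of r = 100101011100010 to get c = 100100011100010.


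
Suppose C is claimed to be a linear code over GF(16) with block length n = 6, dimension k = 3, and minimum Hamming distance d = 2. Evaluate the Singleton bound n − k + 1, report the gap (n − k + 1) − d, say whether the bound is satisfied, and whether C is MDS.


Singleton RHS = n − k + 1 = 4, slack = 2, bound satisfied, not MDS.

Singleton bound: d ≤ n − k + 1.
Here n = 6, k = 3, so n − k + 1 = 4.
Given d = 2, check d ≤ 4: YES.
Slack = (n − k + 1) − d = 2.
The code is NOT MDS (slack = 2 > 0).
Description: the claimed parameters are [6, 3, 2]_16; such a code would be non-MDS.


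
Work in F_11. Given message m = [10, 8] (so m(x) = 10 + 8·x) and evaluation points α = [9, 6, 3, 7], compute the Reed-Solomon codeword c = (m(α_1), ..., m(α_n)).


c = [5, 3, 1, 0]

Message polynomial: m(x) = 10 + 8·x (mod 11).
For each evaluation point α_i, compute m(α_i) mod 11:
  α_1 = 9: Horner steps 8 → 5, so m(9) = 5.
  α_2 = 6: Horner steps 8 → 3, so m(6) = 3.
  α_3 = 3: Horner steps 8 → 1, so m(3) = 1.
  α_4 = 7: Horner steps 8 → 0, so m(7) = 0.
Codeword c = [5, 3, 1, 0] ∈ F_11^4.


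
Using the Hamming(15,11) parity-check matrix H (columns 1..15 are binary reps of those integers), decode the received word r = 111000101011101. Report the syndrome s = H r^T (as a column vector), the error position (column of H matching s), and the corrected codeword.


s = (1, 0, 1, 1)^T, error position = 11, corrected codeword c = 111000101001101

Compute s = H r^T mod 2 one row at a time:
  s_1 = 0 + 1 + 0 + 1 + 1 + 1 + 0 + 1 = 5 ≡ 1 (mod 2).
  s_2 = 0 + 0 + 0 + 1 + 1 + 1 + 0 + 1 = 4 ≡ 0 (mod 2).
  s_3 = 1 + 1 + 0 + 1 + 0 + 1 + 0 + 1 = 5 ≡ 1 (mod 2).
  s_4 = 1 + 1 + 0 + 1 + 1 + 1 + 1 + 1 = 7 ≡ 1 (mod 2).
s = (1, 0, 1, 1)^T — this equals column 11 of H (binary 1011), so error is at position 11.
Correct: flip bit 11 of r = 111000101011101 to get c = 111000101001101.


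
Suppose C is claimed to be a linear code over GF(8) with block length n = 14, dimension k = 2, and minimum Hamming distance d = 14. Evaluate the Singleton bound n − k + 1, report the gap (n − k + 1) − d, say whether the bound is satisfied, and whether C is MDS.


Singleton RHS = n − k + 1 = 13, slack = -1, bound violated (no such code; not MDS).

Singleton bound: d ≤ n − k + 1.
Here n = 14, k = 2, so n − k + 1 = 13.
Given d = 14, check d ≤ 13: NO.
Slack = (n − k + 1) − d = -1.
The slack is negative: d = 14 exceeds n − k + 1 = 13 by 1, so the Singleton bound is violated and no linear [14, 2, 14]_8 code can exist. In particular it is not MDS (MDS requires d = n − k + 1 exactly).
Description: the claimed parameters are [14, 2, 14]_8; such a code would be impossible (violates the Singleton bound).


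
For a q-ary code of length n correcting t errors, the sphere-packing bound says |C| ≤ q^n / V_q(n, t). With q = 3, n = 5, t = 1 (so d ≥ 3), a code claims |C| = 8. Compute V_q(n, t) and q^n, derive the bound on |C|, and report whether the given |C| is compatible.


V_q(n, t) = 11, q^n = 243, Hamming bound = 22, |C| = 8 ≤ bound (satisfied).

Step 1: Compute V_q(n, t) = Σ_{j=0}^1 C(n, j) (q−1)^j.
  j = 0: C(5,0)·(2)^0 = 1·1 = 1.
  j = 1: C(5,1)·(2)^1 = 5·2 = 10.
  V_q(n, t) = 1 + 10 = 11.
Step 2: q^n = 3^5 = 243.
Step 3: Hamming bound ⌊q^n / V_q(n,t)⌋ = ⌊243/11⌋ = 22.
Step 4: Compare |C| = 8 to 22: satisfied.
The claimed |C| lies below the Hamming bound.


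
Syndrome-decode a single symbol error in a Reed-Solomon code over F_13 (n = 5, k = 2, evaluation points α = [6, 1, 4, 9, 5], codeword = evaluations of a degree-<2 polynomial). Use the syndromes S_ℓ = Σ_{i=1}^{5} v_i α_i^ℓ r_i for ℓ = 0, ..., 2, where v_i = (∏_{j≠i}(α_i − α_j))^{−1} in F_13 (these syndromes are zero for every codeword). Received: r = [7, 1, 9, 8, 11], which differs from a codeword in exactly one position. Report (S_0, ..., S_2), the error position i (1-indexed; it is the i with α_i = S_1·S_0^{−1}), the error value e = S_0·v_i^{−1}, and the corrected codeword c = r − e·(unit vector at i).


S = (8, 6, 11), error at position 3, error magnitude e = 7, c = [7, 1, 2, 8, 11].

Step 1: column multipliers v_i = (∏_{j≠i}(α_i − α_j))^{−1} mod 13.
  i = 1 (α = 6): (6−1)(6−4)(6−9)(6−5) = 5·2·(−3)·1 = −30 ≡ 9, so v_1 = 9^{−1} = 3 (mod 13).
  i = 2 (α = 1): (1−6)(1−4)(1−9)(1−5) = (−5)·(−3)·(−8)·(−4) = 480 ≡ 12, so v_2 = 12^{−1} = 12 (mod 13).
  i = 3 (α = 4): (4−6)(4−1)(4−9)(4−5) = (−2)·3·(−5)·(−1) = −30 ≡ 9, so v_3 = 9^{−1} = 3 (mod 13).
  i = 4 (α = 9): (9−6)(9−1)(9−4)(9−5) = 3·8·5·4 = 480 ≡ 12, so v_4 = 12^{−1} = 12 (mod 13).
  i = 5 (α = 5): (5−6)(5−1)(5−4)(5−9) = (−1)·4·1·(−4) = 16 ≡ 3, so v_5 = 3^{−1} = 9 (mod 13).
  v = [3, 12, 3, 12, 9].
Step 2: syndromes of r = [7, 1, 9, 8, 11] (all sums mod 13).
  S_0 = Σ v_i r_i = 3·7 + 12·1 + 3·9 + 12·8 + 9·11 = 255 ≡ 8.
  S_1 = Σ v_i α_i r_i = 3·6·7 + 12·1·1 + 3·4·9 + 12·9·8 + 9·5·11 = 1605 ≡ 6.
  α_i^2 mod 13 = [10, 1, 3, 3, 12].
  S_2 = Σ v_i α_i^2 r_i = 3·10·7 + 12·1·1 + 3·3·9 + 12·3·8 + 9·12·11 = 1779 ≡ 11.
  S = (8, 6, 11) ≠ 0, so r is not a codeword (an error is present).
Step 3: locate the error. For a single error e at position i, S_ℓ = v_i·e·α_i^ℓ, so α_err = S_1/S_0.
  S_0^{−1} = 8^{−1} = 5 (mod 13), so α_err = 6·5 = 30 ≡ 4 = α_3. Error position i = 3.
  Consistency check: S_2/S_1 = 11·11 = 121 ≡ 4 = α_err ✓ (single-error assumption holds).
Step 4: error magnitude e = S_0/v_3 = S_0·∏_{j≠3}(α_3 − α_j) = 8·9 = 72 ≡ 7 (mod 13).
Step 5: correct position 3: c_3 = r_3 − e = 9 − 7 ≡ 2 (mod 13). Hence c = [7, 1, 2, 8, 11].
  Check: interpolating c through the α_i gives m(x) = 5 + 9·x (degree < 2) with m(α_i) = c_i for every i, so c is indeed a codeword.


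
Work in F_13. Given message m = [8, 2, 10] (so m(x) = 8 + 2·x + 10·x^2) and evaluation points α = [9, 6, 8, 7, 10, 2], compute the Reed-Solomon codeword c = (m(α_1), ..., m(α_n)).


c = [4, 3, 1, 5, 1, 0]

Message polynomial: m(x) = 8 + 2·x + 10·x^2 (mod 13).
For each evaluation point α_i, compute m(α_i) mod 13:
  α_1 = 9: Horner steps 10 → 1 → 4, so m(9) = 4.
  α_2 = 6: Horner steps 10 → 10 → 3, so m(6) = 3.
  α_3 = 8: Horner steps 10 → 4 → 1, so m(8) = 1.
  α_4 = 7: Horner steps 10 → 7 → 5, so m(7) = 5.
  α_5 = 10: Horner steps 10 → 11 → 1, so m(10) = 1.
  α_6 = 2: Horner steps 10 → 9 → 0, so m(2) = 0.
Codeword c = [4, 3, 1, 5, 1, 0] ∈ F_13^6.


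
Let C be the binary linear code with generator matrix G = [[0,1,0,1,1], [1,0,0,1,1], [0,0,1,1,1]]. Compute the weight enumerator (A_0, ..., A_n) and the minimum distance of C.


Weight distribution: A_0 = 1, A_2 = 3, A_3 = 3, A_5 = 1. Minimum distance d = 2.

Enumerate all 2^3 = 8 messages m ∈ F_2^3.
For each, compute codeword c = mG in F_2^5, then tally its weight.
  m = 000 → c = 00000, weight = 0.
  m = 100 → c = 01011, weight = 3.
  m = 010 → c = 10011, weight = 3.
  m = 110 → c = 11000, weight = 2.
  m = 001 → c = 00111, weight = 3.
  m = 101 → c = 01100, weight = 2.
  m = 011 → c = 10100, weight = 2.
  m = 111 → c = 11111, weight = 5.
Tally weights:
  weight 0: 1 codewords.
  weight 2: 3 codewords.
  weight 3: 3 codewords.
  weight 5: 1 codewords.
Minimum distance d = smallest w > 0 with A_w > 0 = 2.
Sanity: Σ A_w = 8 = 2^3 = 8 ✓.


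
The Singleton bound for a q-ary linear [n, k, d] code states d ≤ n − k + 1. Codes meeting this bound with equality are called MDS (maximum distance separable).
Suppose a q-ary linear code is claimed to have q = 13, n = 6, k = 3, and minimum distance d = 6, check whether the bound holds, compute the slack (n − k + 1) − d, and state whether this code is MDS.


Singleton RHS = n − k + 1 = 4, slack = -2, bound violated (no such code; not MDS).

Singleton bound: d ≤ n − k + 1.
Here n = 6, k = 3, so n − k + 1 = 4.
Given d = 6, check d ≤ 4: NO.
Slack = (n − k + 1) − d = -2.
The slack is negative: d = 6 exceeds n − k + 1 = 4 by 2, so the Singleton bound is violated and no linear [6, 3, 6]_13 code can exist. In particular it is not MDS (MDS requires d = n − k + 1 exactly).
Description: the claimed parameters are [6, 3, 6]_13; such a code would be impossible (violates the Singleton bound).


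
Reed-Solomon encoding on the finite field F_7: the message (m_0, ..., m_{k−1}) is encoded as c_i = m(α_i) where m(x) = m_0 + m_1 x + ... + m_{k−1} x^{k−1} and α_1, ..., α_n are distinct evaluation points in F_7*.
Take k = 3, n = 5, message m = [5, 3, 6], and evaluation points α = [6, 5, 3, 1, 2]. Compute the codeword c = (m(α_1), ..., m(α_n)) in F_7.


c = [1, 2, 5, 0, 0]

Message polynomial: m(x) = 5 + 3·x + 6·x^2 (mod 7).
For each evaluation point α_i, compute m(α_i) mod 7:
  α_1 = 6: Horner steps 6 → 4 → 1, so m(6) = 1.
  α_2 = 5: Horner steps 6 → 5 → 2, so m(5) = 2.
  α_3 = 3: Horner steps 6 → 0 → 5, so m(3) = 5.
  α_4 = 1: Horner steps 6 → 2 → 0, so m(1) = 0.
  α_5 = 2: Horner steps 6 → 1 → 0, so m(2) = 0.
Codeword c = [1, 2, 5, 0, 0] ∈ F_7^5.


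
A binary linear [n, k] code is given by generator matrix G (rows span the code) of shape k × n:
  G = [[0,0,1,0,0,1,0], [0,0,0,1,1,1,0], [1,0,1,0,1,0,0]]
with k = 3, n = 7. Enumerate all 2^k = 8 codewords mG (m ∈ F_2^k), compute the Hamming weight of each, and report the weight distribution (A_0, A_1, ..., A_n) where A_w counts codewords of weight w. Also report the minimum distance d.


Weight distribution: A_0 = 1, A_2 = 2, A_3 = 4, A_4 = 1. Minimum distance d = 2.

Enumerate all 2^3 = 8 messages m ∈ F_2^3.
For each, compute codeword c = mG in F_2^7, then tally its weight.
  m = 000 → c = 0000000, weight = 0.
  m = 100 → c = 0010010, weight = 2.
  m = 010 → c = 0001110, weight = 3.
  m = 110 → c = 0011100, weight = 3.
  m = 001 → c = 1010100, weight = 3.
  m = 101 → c = 1000110, weight = 3.
  m = 011 → c = 1011010, weight = 4.
  m = 111 → c = 1001000, weight = 2.
Tally weights:
  weight 0: 1 codewords.
  weight 2: 2 codewords.
  weight 3: 4 codewords.
  weight 4: 1 codewords.
Minimum distance d = smallest w > 0 with A_w > 0 = 2.
Sanity: Σ A_w = 8 = 2^3 = 8 ✓.


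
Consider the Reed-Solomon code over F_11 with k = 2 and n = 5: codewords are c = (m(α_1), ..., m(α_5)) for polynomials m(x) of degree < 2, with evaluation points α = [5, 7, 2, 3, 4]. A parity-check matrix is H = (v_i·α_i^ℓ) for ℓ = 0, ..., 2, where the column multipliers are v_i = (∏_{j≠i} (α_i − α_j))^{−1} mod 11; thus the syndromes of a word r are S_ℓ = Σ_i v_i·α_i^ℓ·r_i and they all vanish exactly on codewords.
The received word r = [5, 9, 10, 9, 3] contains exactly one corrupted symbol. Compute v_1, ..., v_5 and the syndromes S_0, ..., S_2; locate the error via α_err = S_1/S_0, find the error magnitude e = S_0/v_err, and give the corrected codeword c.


S = (10, 8, 2), error at position 4, error magnitude e = 8, c = [5, 9, 10, 1, 3].

Step 1: column multipliers v_i = (∏_{j≠i}(α_i − α_j))^{−1} mod 11.
  i = 1 (α = 5): (5−7)(5−2)(5−3)(5−4) = (−2)·3·2·1 = −12 ≡ 10, so v_1 = 10^{−1} = 10 (mod 11).
  i = 2 (α = 7): (7−5)(7−2)(7−3)(7−4) = 2·5·4·3 = 120 ≡ 10, so v_2 = 10^{−1} = 10 (mod 11).
  i = 3 (α = 2): (2−5)(2−7)(2−3)(2−4) = (−3)·(−5)·(−1)·(−2) = 30 ≡ 8, so v_3 = 8^{−1} = 7 (mod 11).
  i = 4 (α = 3): (3−5)(3−7)(3−2)(3−4) = (−2)·(−4)·1·(−1) = −8 ≡ 3, so v_4 = 3^{−1} = 4 (mod 11).
  i = 5 (α = 4): (4−5)(4−7)(4−2)(4−3) = (−1)·(−3)·2·1 = 6 ≡ 6, so v_5 = 6^{−1} = 2 (mod 11).
  v = [10, 10, 7, 4, 2].
Step 2: syndromes of r = [5, 9, 10, 9, 3] (all sums mod 11).
  S_0 = Σ v_i r_i = 10·5 + 10·9 + 7·10 + 4·9 + 2·3 = 252 ≡ 10.
  S_1 = Σ v_i α_i r_i = 10·5·5 + 10·7·9 + 7·2·10 + 4·3·9 + 2·4·3 = 1152 ≡ 8.
  α_i^2 mod 11 = [3, 5, 4, 9, 5].
  S_2 = Σ v_i α_i^2 r_i = 10·3·5 + 10·5·9 + 7·4·10 + 4·9·9 + 2·5·3 = 1234 ≡ 2.
  S = (10, 8, 2) ≠ 0, so r is not a codeword (an error is present).
Step 3: locate the error. For a single error e at position i, S_ℓ = v_i·e·α_i^ℓ, so α_err = S_1/S_0.
  S_0^{−1} = 10^{−1} = 10 (mod 11), so α_err = 8·10 = 80 ≡ 3 = α_4. Error position i = 4.
  Consistency check: S_2/S_1 = 2·7 = 14 ≡ 3 = α_err ✓ (single-error assumption holds).
Step 4: error magnitude e = S_0/v_4 = S_0·∏_{j≠4}(α_4 − α_j) = 10·3 = 30 ≡ 8 (mod 11).
Step 5: correct position 4: c_4 = r_4 − e = 9 − 8 ≡ 1 (mod 11). Hence c = [5, 9, 10, 1, 3].
  Check: interpolating c through the α_i gives m(x) = 6 + 2·x (degree < 2) with m(α_i) = c_i for every i, so c is indeed a codeword.


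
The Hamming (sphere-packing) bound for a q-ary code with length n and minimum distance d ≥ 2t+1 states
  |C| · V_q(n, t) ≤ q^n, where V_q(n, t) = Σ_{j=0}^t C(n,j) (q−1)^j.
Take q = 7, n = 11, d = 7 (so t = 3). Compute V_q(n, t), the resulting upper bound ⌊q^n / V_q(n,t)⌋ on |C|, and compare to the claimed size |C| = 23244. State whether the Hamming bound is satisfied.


V_q(n, t) = 37687, q^n = 1977326743, Hamming bound = 52467, |C| = 23244 ≤ bound (satisfied).

Step 1: Compute V_q(n, t) = Σ_{j=0}^3 C(n, j) (q−1)^j.
  j = 0: C(11,0)·(6)^0 = 1·1 = 1.
  j = 1: C(11,1)·(6)^1 = 11·6 = 66.
  j = 2: C(11,2)·(6)^2 = 55·36 = 1980.
  j = 3: C(11,3)·(6)^3 = 165·216 = 35640.
  V_q(n, t) = 1 + 66 + 1980 + 35640 = 37687.
Step 2: q^n = 7^11 = 1977326743.
Step 3: Hamming bound ⌊q^n / V_q(n,t)⌋ = ⌊1977326743/37687⌋ = 52467.
Step 4: Compare |C| = 23244 to 52467: satisfied.
The claimed |C| lies below the Hamming bound.


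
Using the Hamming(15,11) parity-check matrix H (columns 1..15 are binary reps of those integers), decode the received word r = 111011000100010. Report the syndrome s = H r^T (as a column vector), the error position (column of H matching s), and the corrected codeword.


s = (0, 1, 1, 1)^T, error position = 7, corrected codeword c = 111011100100010

Compute s = H r^T mod 2 one row at a time:
  s_1 = 0 + 0 + 1 + 0 + 0 + 0 + 1 + 0 = 2 ≡ 0 (mod 2).
  s_2 = 0 + 1 + 1 + 0 + 0 + 0 + 1 + 0 = 3 ≡ 1 (mod 2).
  s_3 = 1 + 1 + 1 + 0 + 1 + 0 + 1 + 0 = 5 ≡ 1 (mod 2).
  s_4 = 1 + 1 + 1 + 0 + 0 + 0 + 0 + 0 = 3 ≡ 1 (mod 2).
s = (0, 1, 1, 1)^T — this equals column 7 of H (binary 0111), so error is at position 7.
Correct: flip bit 7 of r = 111011000100010 to get c = 111011100100010.


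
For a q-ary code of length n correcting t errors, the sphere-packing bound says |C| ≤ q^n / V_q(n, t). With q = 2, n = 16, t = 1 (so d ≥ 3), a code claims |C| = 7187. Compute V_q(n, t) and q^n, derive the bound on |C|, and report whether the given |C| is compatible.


V_q(n, t) = 17, q^n = 65536, Hamming bound = 3855, |C| = 7187 > bound (violated).

Step 1: Compute V_q(n, t) = Σ_{j=0}^1 C(n, j) (q−1)^j.
  j = 0: C(16,0)·(1)^0 = 1·1 = 1.
  j = 1: C(16,1)·(1)^1 = 16·1 = 16.
  V_q(n, t) = 1 + 16 = 17.
Step 2: q^n = 2^16 = 65536.
Step 3: Hamming bound ⌊q^n / V_q(n,t)⌋ = ⌊65536/17⌋ = 3855.
Step 4: Compare |C| = 7187 to 3855: violated.
The claimed |C| lies above the Hamming bound, so no 2-ary code of length 16 with d ≥ 3 can have 7187 codewords.


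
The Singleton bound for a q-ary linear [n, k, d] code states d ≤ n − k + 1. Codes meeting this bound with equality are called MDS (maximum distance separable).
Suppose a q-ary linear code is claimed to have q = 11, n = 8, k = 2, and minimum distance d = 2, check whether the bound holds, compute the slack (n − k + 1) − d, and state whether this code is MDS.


Singleton RHS = n − k + 1 = 7, slack = 5, bound satisfied, not MDS.

Singleton bound: d ≤ n − k + 1.
Here n = 8, k = 2, so n − k + 1 = 7.
Given d = 2, check d ≤ 7: YES.
Slack = (n − k + 1) − d = 5.
The code is NOT MDS (slack = 5 > 0).
Description: the claimed parameters are [8, 2, 2]_11; such a code would be non-MDS.


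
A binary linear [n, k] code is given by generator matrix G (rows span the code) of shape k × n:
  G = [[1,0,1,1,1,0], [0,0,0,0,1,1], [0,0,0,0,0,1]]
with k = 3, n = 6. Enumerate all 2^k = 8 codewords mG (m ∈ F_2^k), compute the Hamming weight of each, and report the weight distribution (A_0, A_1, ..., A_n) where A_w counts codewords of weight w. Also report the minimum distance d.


Weight distribution: A_0 = 1, A_1 = 2, A_2 = 1, A_3 = 1, A_4 = 2, A_5 = 1. Minimum distance d = 1.

Enumerate all 2^3 = 8 messages m ∈ F_2^3.
For each, compute codeword c = mG in F_2^6, then tally its weight.
  m = 000 → c = 000000, weight = 0.
  m = 100 → c = 101110, weight = 4.
  m = 010 → c = 000011, weight = 2.
  m = 110 → c = 101101, weight = 4.
  m = 001 → c = 000001, weight = 1.
  m = 101 → c = 101111, weight = 5.
  m = 011 → c = 000010, weight = 1.
  m = 111 → c = 101100, weight = 3.
Tally weights:
  weight 0: 1 codewords.
  weight 1: 2 codewords.
  weight 2: 1 codewords.
  weight 3: 1 codewords.
  weight 4: 2 codewords.
  weight 5: 1 codewords.
Minimum distance d = smallest w > 0 with A_w > 0 = 1.
Sanity: Σ A_w = 8 = 2^3 = 8 ✓.


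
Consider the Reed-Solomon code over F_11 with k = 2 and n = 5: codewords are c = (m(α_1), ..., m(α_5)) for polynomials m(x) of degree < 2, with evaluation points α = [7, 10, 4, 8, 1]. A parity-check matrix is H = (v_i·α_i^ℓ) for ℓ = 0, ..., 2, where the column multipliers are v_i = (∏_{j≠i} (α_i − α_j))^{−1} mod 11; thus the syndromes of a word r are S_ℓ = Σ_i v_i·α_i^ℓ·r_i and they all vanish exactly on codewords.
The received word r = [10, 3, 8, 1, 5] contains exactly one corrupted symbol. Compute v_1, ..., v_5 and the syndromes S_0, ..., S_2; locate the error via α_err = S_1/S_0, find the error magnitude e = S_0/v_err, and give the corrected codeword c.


S = (1, 7, 5), error at position 1, error magnitude e = 10, c = [0, 3, 8, 1, 5].

Step 1: column multipliers v_i = (∏_{j≠i}(α_i − α_j))^{−1} mod 11.
  i = 1 (α = 7): (7−10)(7−4)(7−8)(7−1) = (−3)·3·(−1)·6 = 54 ≡ 10, so v_1 = 10^{−1} = 10 (mod 11).
  i = 2 (α = 10): (10−7)(10−4)(10−8)(10−1) = 3·6·2·9 = 324 ≡ 5, so v_2 = 5^{−1} = 9 (mod 11).
  i = 3 (α = 4): (4−7)(4−10)(4−8)(4−1) = (−3)·(−6)·(−4)·3 = −216 ≡ 4, so v_3 = 4^{−1} = 3 (mod 11).
  i = 4 (α = 8): (8−7)(8−10)(8−4)(8−1) = 1·(−2)·4·7 = −56 ≡ 10, so v_4 = 10^{−1} = 10 (mod 11).
  i = 5 (α = 1): (1−7)(1−10)(1−4)(1−8) = (−6)·(−9)·(−3)·(−7) = 1134 ≡ 1, so v_5 = 1^{−1} = 1 (mod 11).
  v = [10, 9, 3, 10, 1].
Step 2: syndromes of r = [10, 3, 8, 1, 5] (all sums mod 11).
  S_0 = Σ v_i r_i = 10·10 + 9·3 + 3·8 + 10·1 + 1·5 = 166 ≡ 1.
  S_1 = Σ v_i α_i r_i = 10·7·10 + 9·10·3 + 3·4·8 + 10·8·1 + 1·1·5 = 1151 ≡ 7.
  α_i^2 mod 11 = [5, 1, 5, 9, 1].
  S_2 = Σ v_i α_i^2 r_i = 10·5·10 + 9·1·3 + 3·5·8 + 10·9·1 + 1·1·5 = 742 ≡ 5.
  S = (1, 7, 5) ≠ 0, so r is not a codeword (an error is present).
Step 3: locate the error. For a single error e at position i, S_ℓ = v_i·e·α_i^ℓ, so α_err = S_1/S_0.
  S_0^{−1} = 1^{−1} = 1 (mod 11), so α_err = 7·1 = 7 ≡ 7 = α_1. Error position i = 1.
  Consistency check: S_2/S_1 = 5·8 = 40 ≡ 7 = α_err ✓ (single-error assumption holds).
Step 4: error magnitude e = S_0/v_1 = S_0·∏_{j≠1}(α_1 − α_j) = 1·10 = 10 ≡ 10 (mod 11).
Step 5: correct position 1: c_1 = r_1 − e = 10 − 10 ≡ 0 (mod 11). Hence c = [0, 3, 8, 1, 5].
  Check: interpolating c through the α_i gives m(x) = 4 + 1·x (degree < 2) with m(α_i) = c_i for every i, so c is indeed a codeword.


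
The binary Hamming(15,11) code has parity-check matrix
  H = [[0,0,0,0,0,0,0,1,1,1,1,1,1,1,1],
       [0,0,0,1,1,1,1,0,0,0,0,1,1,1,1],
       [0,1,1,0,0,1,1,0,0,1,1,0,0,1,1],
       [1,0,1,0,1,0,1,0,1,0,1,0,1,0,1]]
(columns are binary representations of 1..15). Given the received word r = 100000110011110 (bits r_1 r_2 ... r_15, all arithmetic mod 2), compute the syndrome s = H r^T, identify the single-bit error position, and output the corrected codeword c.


s = (1, 0, 1, 0)^T, error position = 10, corrected codeword c = 100000110111110

Compute s = H r^T mod 2 one row at a time:
  s_1 = 1 + 0 + 0 + 1 + 1 + 1 + 1 + 0 = 5 ≡ 1 (mod 2).
  s_2 = 0 + 0 + 0 + 1 + 1 + 1 + 1 + 0 = 4 ≡ 0 (mod 2).
  s_3 = 0 + 0 + 0 + 1 + 0 + 1 + 1 + 0 = 3 ≡ 1 (mod 2).
  s_4 = 1 + 0 + 0 + 1 + 0 + 1 + 1 + 0 = 4 ≡ 0 (mod 2).
s = (1, 0, 1, 0)^T — this equals column 10 of H (binary 1010), so error is at position 10.
Correct: flip bit 10 of r = 100000110011110 to get c = 100000110111110.


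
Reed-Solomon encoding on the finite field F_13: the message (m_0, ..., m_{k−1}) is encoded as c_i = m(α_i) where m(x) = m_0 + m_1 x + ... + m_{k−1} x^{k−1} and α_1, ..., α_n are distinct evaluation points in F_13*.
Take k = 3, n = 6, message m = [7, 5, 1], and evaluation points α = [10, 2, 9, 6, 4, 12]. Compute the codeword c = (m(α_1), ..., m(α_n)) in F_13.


c = [1, 8, 3, 8, 4, 3]

Message polynomial: m(x) = 7 + 5·x + 1·x^2 (mod 13).
For each evaluation point α_i, compute m(α_i) mod 13:
  α_1 = 10: Horner steps 1 → 2 → 1, so m(10) = 1.
  α_2 = 2: Horner steps 1 → 7 → 8, so m(2) = 8.
  α_3 = 9: Horner steps 1 → 1 → 3, so m(9) = 3.
  α_4 = 6: Horner steps 1 → 11 → 8, so m(6) = 8.
  α_5 = 4: Horner steps 1 → 9 → 4, so m(4) = 4.
  α_6 = 12: Horner steps 1 → 4 → 3, so m(12) = 3.
Codeword c = [1, 8, 3, 8, 4, 3] ∈ F_13^6.


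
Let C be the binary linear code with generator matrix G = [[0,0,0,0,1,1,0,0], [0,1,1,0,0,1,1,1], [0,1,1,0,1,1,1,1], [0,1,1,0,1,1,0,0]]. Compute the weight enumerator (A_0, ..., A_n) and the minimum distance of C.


Weight distribution: A_0 = 1, A_1 = 2, A_2 = 3, A_3 = 4, A_4 = 3, A_5 = 2, A_6 = 1. Minimum distance d = 1.

Enumerate all 2^4 = 16 messages m ∈ F_2^4.
For each, compute codeword c = mG in F_2^8, then tally its weight.
  m = 0000 → c = 00000000, weight = 0.
  m = 1000 → c = 00001100, weight = 2.
  m = 0100 → c = 01100111, weight = 5.
  m = 1100 → c = 01101011, weight = 5.
  m = 0010 → c = 01101111, weight = 6.
  m = 1010 → c = 01100011, weight = 4.
  m = 0110 → c = 00001000, weight = 1.
  m = 1110 → c = 00000100, weight = 1.
  m = 0001 → c = 01101100, weight = 4.
  m = 1001 → c = 01100000, weight = 2.
  m = 0101 → c = 00001011, weight = 3.
  m = 1101 → c = 00000111, weight = 3.
  m = 0011 → c = 00000011, weight = 2.
  m = 1011 → c = 00001111, weight = 4.
  m = 0111 → c = 01100100, weight = 3.
  m = 1111 → c = 01101000, weight = 3.
Tally weights:
  weight 0: 1 codewords.
  weight 1: 2 codewords.
  weight 2: 3 codewords.
  weight 3: 4 codewords.
  weight 4: 3 codewords.
  weight 5: 2 codewords.
  weight 6: 1 codewords.
Minimum distance d = smallest w > 0 with A_w > 0 = 1.
Sanity: Σ A_w = 16 = 2^4 = 16 ✓.


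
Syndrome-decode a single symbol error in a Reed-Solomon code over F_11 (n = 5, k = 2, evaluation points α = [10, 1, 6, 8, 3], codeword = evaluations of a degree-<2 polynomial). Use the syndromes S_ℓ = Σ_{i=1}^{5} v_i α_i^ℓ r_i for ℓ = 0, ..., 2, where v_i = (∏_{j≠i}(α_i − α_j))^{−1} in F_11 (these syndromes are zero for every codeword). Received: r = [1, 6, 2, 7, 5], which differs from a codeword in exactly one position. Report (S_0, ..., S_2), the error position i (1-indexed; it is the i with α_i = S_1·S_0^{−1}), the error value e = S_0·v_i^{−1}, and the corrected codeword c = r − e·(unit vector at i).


S = (6, 7, 10), error at position 5, error magnitude e = 5, c = [1, 6, 2, 7, 0].

Step 1: column multipliers v_i = (∏_{j≠i}(α_i − α_j))^{−1} mod 11.
  i = 1 (α = 10): (10−1)(10−6)(10−8)(10−3) = 9·4·2·7 = 504 ≡ 9, so v_1 = 9^{−1} = 5 (mod 11).
  i = 2 (α = 1): (1−10)(1−6)(1−8)(1−3) = (−9)·(−5)·(−7)·(−2) = 630 ≡ 3, so v_2 = 3^{−1} = 4 (mod 11).
  i = 3 (α = 6): (6−10)(6−1)(6−8)(6−3) = (−4)·5·(−2)·3 = 120 ≡ 10, so v_3 = 10^{−1} = 10 (mod 11).
  i = 4 (α = 8): (8−10)(8−1)(8−6)(8−3) = (−2)·7·2·5 = −140 ≡ 3, so v_4 = 3^{−1} = 4 (mod 11).
  i = 5 (α = 3): (3−10)(3−1)(3−6)(3−8) = (−7)·2·(−3)·(−5) = −210 ≡ 10, so v_5 = 10^{−1} = 10 (mod 11).
  v = [5, 4, 10, 4, 10].
Step 2: syndromes of r = [1, 6, 2, 7, 5] (all sums mod 11).
  S_0 = Σ v_i r_i = 5·1 + 4·6 + 10·2 + 4·7 + 10·5 = 127 ≡ 6.
  S_1 = Σ v_i α_i r_i = 5·10·1 + 4·1·6 + 10·6·2 + 4·8·7 + 10·3·5 = 568 ≡ 7.
  α_i^2 mod 11 = [1, 1, 3, 9, 9].
  S_2 = Σ v_i α_i^2 r_i = 5·1·1 + 4·1·6 + 10·3·2 + 4·9·7 + 10·9·5 = 791 ≡ 10.
  S = (6, 7, 10) ≠ 0, so r is not a codeword (an error is present).
Step 3: locate the error. For a single error e at position i, S_ℓ = v_i·e·α_i^ℓ, so α_err = S_1/S_0.
  S_0^{−1} = 6^{−1} = 2 (mod 11), so α_err = 7·2 = 14 ≡ 3 = α_5. Error position i = 5.
  Consistency check: S_2/S_1 = 10·8 = 80 ≡ 3 = α_err ✓ (single-error assumption holds).
Step 4: error magnitude e = S_0/v_5 = S_0·∏_{j≠5}(α_5 − α_j) = 6·10 = 60 ≡ 5 (mod 11).
Step 5: correct position 5: c_5 = r_5 − e = 5 − 5 ≡ 0 (mod 11). Hence c = [1, 6, 2, 7, 0].
  Check: interpolating c through the α_i gives m(x) = 9 + 8·x (degree < 2) with m(α_i) = c_i for every i, so c is indeed a codeword.


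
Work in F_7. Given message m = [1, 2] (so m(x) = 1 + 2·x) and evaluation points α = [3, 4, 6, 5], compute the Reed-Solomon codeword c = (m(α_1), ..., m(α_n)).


c = [0, 2, 6, 4]

Message polynomial: m(x) = 1 + 2·x (mod 7).
For each evaluation point α_i, compute m(α_i) mod 7:
  α_1 = 3: Horner steps 2 → 0, so m(3) = 0.
  α_2 = 4: Horner steps 2 → 2, so m(4) = 2.
  α_3 = 6: Horner steps 2 → 6, so m(6) = 6.
  α_4 = 5: Horner steps 2 → 4, so m(5) = 4.
Codeword c = [0, 2, 6, 4] ∈ F_7^4.


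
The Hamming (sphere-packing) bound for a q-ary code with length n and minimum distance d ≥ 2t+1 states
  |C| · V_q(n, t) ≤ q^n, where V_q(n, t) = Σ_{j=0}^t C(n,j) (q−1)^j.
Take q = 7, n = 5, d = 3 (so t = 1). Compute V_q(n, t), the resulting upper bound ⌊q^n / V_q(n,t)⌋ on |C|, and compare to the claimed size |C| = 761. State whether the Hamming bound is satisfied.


V_q(n, t) = 31, q^n = 16807, Hamming bound = 542, |C| = 761 > bound (violated).

Step 1: Compute V_q(n, t) = Σ_{j=0}^1 C(n, j) (q−1)^j.
  j = 0: C(5,0)·(6)^0 = 1·1 = 1.
  j = 1: C(5,1)·(6)^1 = 5·6 = 30.
  V_q(n, t) = 1 + 30 = 31.
Step 2: q^n = 7^5 = 16807.
Step 3: Hamming bound ⌊q^n / V_q(n,t)⌋ = ⌊16807/31⌋ = 542.
Step 4: Compare |C| = 761 to 542: violated.
The claimed |C| lies above the Hamming bound, so no 7-ary code of length 5 with d ≥ 3 can have 761 codewords.


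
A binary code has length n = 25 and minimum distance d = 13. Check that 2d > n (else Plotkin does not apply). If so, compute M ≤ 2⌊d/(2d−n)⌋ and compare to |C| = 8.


Plotkin bound M ≤ 26; given |C| = 8 ≤ bound (satisfied).

Check applicability: 2d = 26, n = 25.
2d − n = 1 > 0, so Plotkin applies.
Compute d/(2d−n) = 13/1 ≈ 13.0000.
⌊d/(2d−n)⌋ = 13.
Plotkin bound: M ≤ 2·13 = 26.
Given |C| = 8, check: satisfied.
This |C| is below the Plotkin bound.


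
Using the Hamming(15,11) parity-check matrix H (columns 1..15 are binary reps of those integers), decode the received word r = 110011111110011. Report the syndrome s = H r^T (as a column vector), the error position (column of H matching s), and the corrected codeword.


s = (0, 1, 1, 0)^T, error position = 6, corrected codeword c = 110010111110011

Compute s = H r^T mod 2 one row at a time:
  s_1 = 1 + 1 + 1 + 1 + 0 + 0 + 1 + 1 = 6 ≡ 0 (mod 2).
  s_2 = 0 + 1 + 1 + 1 + 0 + 0 + 1 + 1 = 5 ≡ 1 (mod 2).
  s_3 = 1 + 0 + 1 + 1 + 1 + 1 + 1 + 1 = 7 ≡ 1 (mod 2).
  s_4 = 1 + 0 + 1 + 1 + 1 + 1 + 0 + 1 = 6 ≡ 0 (mod 2).
s = (0, 1, 1, 0)^T — this equals column 6 of H (binary 0110), so error is at position 6.
Correct: flip bit 6 of r = 110011111110011 to get c = 110010111110011.


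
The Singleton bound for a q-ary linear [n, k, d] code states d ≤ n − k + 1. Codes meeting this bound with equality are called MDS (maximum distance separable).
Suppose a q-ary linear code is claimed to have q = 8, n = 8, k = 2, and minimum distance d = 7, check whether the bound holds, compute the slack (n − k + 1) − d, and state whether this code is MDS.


Singleton RHS = n − k + 1 = 7, slack = 0, bound satisfied, MDS.

Singleton bound: d ≤ n − k + 1.
Here n = 8, k = 2, so n − k + 1 = 7.
Given d = 7, check d ≤ 7: YES.
Slack = (n − k + 1) − d = 0.
The code is MDS (slack = 0).
Description: the claimed parameters are [8, 2, 7]_8; such a code would be MDS (meets Singleton bound).


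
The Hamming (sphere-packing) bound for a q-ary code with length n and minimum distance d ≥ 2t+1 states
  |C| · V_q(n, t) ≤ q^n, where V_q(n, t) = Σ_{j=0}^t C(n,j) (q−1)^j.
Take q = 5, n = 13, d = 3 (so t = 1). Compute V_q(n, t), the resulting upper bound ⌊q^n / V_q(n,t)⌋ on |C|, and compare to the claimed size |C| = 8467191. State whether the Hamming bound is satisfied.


V_q(n, t) = 53, q^n = 1220703125, Hamming bound = 23032134, |C| = 8467191 ≤ bound (satisfied).

Step 1: Compute V_q(n, t) = Σ_{j=0}^1 C(n, j) (q−1)^j.
  j = 0: C(13,0)·(4)^0 = 1·1 = 1.
  j = 1: C(13,1)·(4)^1 = 13·4 = 52.
  V_q(n, t) = 1 + 52 = 53.
Step 2: q^n = 5^13 = 1220703125.
Step 3: Hamming bound ⌊q^n / V_q(n,t)⌋ = ⌊1220703125/53⌋ = 23032134.
Step 4: Compare |C| = 8467191 to 23032134: satisfied.
The claimed |C| lies below the Hamming bound.


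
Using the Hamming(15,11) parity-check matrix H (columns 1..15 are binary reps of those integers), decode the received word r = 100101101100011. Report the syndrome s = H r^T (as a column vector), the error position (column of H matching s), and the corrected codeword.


s = (0, 1, 1, 0)^T, error position = 6, corrected codeword c = 100100101100011

Compute s = H r^T mod 2 one row at a time:
  s_1 = 0 + 1 + 1 + 0 + 0 + 0 + 1 + 1 = 4 ≡ 0 (mod 2).
  s_2 = 1 + 0 + 1 + 1 + 0 + 0 + 1 + 1 = 5 ≡ 1 (mod 2).
  s_3 = 0 + 0 + 1 + 1 + 1 + 0 + 1 + 1 = 5 ≡ 1 (mod 2).
  s_4 = 1 + 0 + 0 + 1 + 1 + 0 + 0 + 1 = 4 ≡ 0 (mod 2).
s = (0, 1, 1, 0)^T — this equals column 6 of H (binary 0110), so error is at position 6.
Correct: flip bit 6 of r = 100101101100011 to get c = 100100101100011.


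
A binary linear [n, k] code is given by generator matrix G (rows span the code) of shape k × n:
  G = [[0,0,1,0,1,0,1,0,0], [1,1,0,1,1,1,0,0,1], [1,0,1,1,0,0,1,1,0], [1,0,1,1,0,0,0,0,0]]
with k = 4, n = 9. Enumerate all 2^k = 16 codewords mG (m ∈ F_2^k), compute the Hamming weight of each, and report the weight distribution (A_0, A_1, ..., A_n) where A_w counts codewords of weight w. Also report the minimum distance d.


Weight distribution: A_0 = 1, A_2 = 1, A_3 = 3, A_4 = 4, A_5 = 2, A_6 = 1, A_7 = 3, A_8 = 1. Minimum distance d = 2.

Enumerate all 2^4 = 16 messages m ∈ F_2^4.
For each, compute codeword c = mG in F_2^9, then tally its weight.
  m = 0000 → c = 000000000, weight = 0.
  m = 1000 → c = 001010100, weight = 3.
  m = 0100 → c = 110111001, weight = 6.
  m = 1100 → c = 111101101, weight = 7.
  m = 0010 → c = 101100110, weight = 5.
  m = 1010 → c = 100110010, weight = 4.
  m = 0110 → c = 011011111, weight = 7.
  m = 1110 → c = 010001011, weight = 4.
  m = 0001 → c = 101100000, weight = 3.
  m = 1001 → c = 100110100, weight = 4.
  m = 0101 → c = 011011001, weight = 5.
  m = 1101 → c = 010001101, weight = 4.
  m = 0011 → c = 000000110, weight = 2.
  m = 1011 → c = 001010010, weight = 3.
  m = 0111 → c = 110111111, weight = 8.
  m = 1111 → c = 111101011, weight = 7.
Tally weights:
  weight 0: 1 codewords.
  weight 2: 1 codewords.
  weight 3: 3 codewords.
  weight 4: 4 codewords.
  weight 5: 2 codewords.
  weight 6: 1 codewords.
  weight 7: 3 codewords.
  weight 8: 1 codewords.
Minimum distance d = smallest w > 0 with A_w > 0 = 2.
Sanity: Σ A_w = 16 = 2^4 = 16 ✓.


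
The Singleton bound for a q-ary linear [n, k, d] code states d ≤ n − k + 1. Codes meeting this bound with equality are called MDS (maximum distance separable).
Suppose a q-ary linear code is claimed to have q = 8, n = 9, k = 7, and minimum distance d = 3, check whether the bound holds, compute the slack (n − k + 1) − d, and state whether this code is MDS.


Singleton RHS = n − k + 1 = 3, slack = 0, bound satisfied, MDS.

Singleton bound: d ≤ n − k + 1.
Here n = 9, k = 7, so n − k + 1 = 3.
Given d = 3, check d ≤ 3: YES.
Slack = (n − k + 1) − d = 0.
The code is MDS (slack = 0).
Description: the claimed parameters are [9, 7, 3]_8; such a code would be MDS (meets Singleton bound).


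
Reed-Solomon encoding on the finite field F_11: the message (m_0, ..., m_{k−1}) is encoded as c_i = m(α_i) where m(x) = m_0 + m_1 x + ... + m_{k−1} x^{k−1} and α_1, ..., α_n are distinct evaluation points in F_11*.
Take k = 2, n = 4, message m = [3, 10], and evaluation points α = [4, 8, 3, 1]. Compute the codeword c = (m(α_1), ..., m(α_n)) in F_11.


c = [10, 6, 0, 2]

Message polynomial: m(x) = 3 + 10·x (mod 11).
For each evaluation point α_i, compute m(α_i) mod 11:
  α_1 = 4: Horner steps 10 → 10, so m(4) = 10.
  α_2 = 8: Horner steps 10 → 6, so m(8) = 6.
  α_3 = 3: Horner steps 10 → 0, so m(3) = 0.
  α_4 = 1: Horner steps 10 → 2, so m(1) = 2.
Codeword c = [10, 6, 0, 2] ∈ F_11^4.


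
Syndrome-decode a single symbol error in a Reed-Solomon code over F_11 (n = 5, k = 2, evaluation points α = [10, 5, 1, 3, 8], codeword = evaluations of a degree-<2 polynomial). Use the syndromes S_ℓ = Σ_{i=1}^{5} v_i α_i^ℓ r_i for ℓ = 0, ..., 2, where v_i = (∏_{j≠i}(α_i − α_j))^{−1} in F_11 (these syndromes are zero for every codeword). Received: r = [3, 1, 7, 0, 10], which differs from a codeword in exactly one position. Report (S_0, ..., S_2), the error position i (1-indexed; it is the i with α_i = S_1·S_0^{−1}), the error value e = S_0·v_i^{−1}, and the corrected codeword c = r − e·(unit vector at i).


S = (3, 4, 9), error at position 2, error magnitude e = 8, c = [3, 4, 7, 0, 10].

Step 1: column multipliers v_i = (∏_{j≠i}(α_i − α_j))^{−1} mod 11.
  i = 1 (α = 10): (10−5)(10−1)(10−3)(10−8) = 5·9·7·2 = 630 ≡ 3, so v_1 = 3^{−1} = 4 (mod 11).
  i = 2 (α = 5): (5−10)(5−1)(5−3)(5−8) = (−5)·4·2·(−3) = 120 ≡ 10, so v_2 = 10^{−1} = 10 (mod 11).
  i = 3 (α = 1): (1−10)(1−5)(1−3)(1−8) = (−9)·(−4)·(−2)·(−7) = 504 ≡ 9, so v_3 = 9^{−1} = 5 (mod 11).
  i = 4 (α = 3): (3−10)(3−5)(3−1)(3−8) = (−7)·(−2)·2·(−5) = −140 ≡ 3, so v_4 = 3^{−1} = 4 (mod 11).
  i = 5 (α = 8): (8−10)(8−5)(8−1)(8−3) = (−2)·3·7·5 = −210 ≡ 10, so v_5 = 10^{−1} = 10 (mod 11).
  v = [4, 10, 5, 4, 10].
Step 2: syndromes of r = [3, 1, 7, 0, 10] (all sums mod 11).
  S_0 = Σ v_i r_i = 4·3 + 10·1 + 5·7 + 4·0 + 10·10 = 157 ≡ 3.
  S_1 = Σ v_i α_i r_i = 4·10·3 + 10·5·1 + 5·1·7 + 4·3·0 + 10·8·10 = 1005 ≡ 4.
  α_i^2 mod 11 = [1, 3, 1, 9, 9].
  S_2 = Σ v_i α_i^2 r_i = 4·1·3 + 10·3·1 + 5·1·7 + 4·9·0 + 10·9·10 = 977 ≡ 9.
  S = (3, 4, 9) ≠ 0, so r is not a codeword (an error is present).
Step 3: locate the error. For a single error e at position i, S_ℓ = v_i·e·α_i^ℓ, so α_err = S_1/S_0.
  S_0^{−1} = 3^{−1} = 4 (mod 11), so α_err = 4·4 = 16 ≡ 5 = α_2. Error position i = 2.
  Consistency check: S_2/S_1 = 9·3 = 27 ≡ 5 = α_err ✓ (single-error assumption holds).
Step 4: error magnitude e = S_0/v_2 = S_0·∏_{j≠2}(α_2 − α_j) = 3·10 = 30 ≡ 8 (mod 11).
Step 5: correct position 2: c_2 = r_2 − e = 1 − 8 ≡ 4 (mod 11). Hence c = [3, 4, 7, 0, 10].
  Check: interpolating c through the α_i gives m(x) = 5 + 2·x (degree < 2) with m(α_i) = c_i for every i, so c is indeed a codeword.
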